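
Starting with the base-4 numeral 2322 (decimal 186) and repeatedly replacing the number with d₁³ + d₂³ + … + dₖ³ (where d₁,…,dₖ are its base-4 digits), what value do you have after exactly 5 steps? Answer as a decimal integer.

9

186 = (2,3,2,2)_4 → 51
51 = (3,0,3)_4 → 54
54 = (3,1,2)_4 → 36
36 = (2,1,0)_4 → 9
9 = (2,1)_4 → 9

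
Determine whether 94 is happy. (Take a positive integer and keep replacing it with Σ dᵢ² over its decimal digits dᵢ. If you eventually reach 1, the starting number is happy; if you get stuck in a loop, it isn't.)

happy

94 → 9² + 4² = 97
97 → 9² + 7² = 130
130 → 1² + 3² + 0² = 10
10 → 1² + 0² = 1  — reached 1.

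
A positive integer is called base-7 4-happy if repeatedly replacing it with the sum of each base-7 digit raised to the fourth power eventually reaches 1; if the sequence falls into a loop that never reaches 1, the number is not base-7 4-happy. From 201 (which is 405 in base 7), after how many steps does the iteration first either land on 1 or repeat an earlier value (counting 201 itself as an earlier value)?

201 = (4,0,5)_7 → 4⁴ + 0⁴ + 5⁴ = 881
881 = (2,3,6,6)_7 → 2⁴ + 3⁴ + 6⁴ + 6⁴ = 2689
2689 = (1,0,5,6,1)_7 → 1⁴ + 0⁴ + 5⁴ + 6⁴ + 1⁴ = 1923
1923 = (5,4,1,5)_7 → 5⁴ + 4⁴ + 1⁴ + 5⁴ = 1507
1507 = (4,2,5,2)_7 → 4⁴ + 2⁴ + 5⁴ + 2⁴ = 913
913 = (2,4,4,3)_7 → 2⁴ + 4⁴ + 4⁴ + 3⁴ = 609
609 = (1,5,3,0)_7 → 1⁴ + 5⁴ + 3⁴ + 0⁴ = 707
707 = (2,0,3,0)_7 → 2⁴ + 0⁴ + 3⁴ + 0⁴ = 97
97 = (1,6,6)_7 → 1⁴ + 6⁴ + 6⁴ = 2593
2593 = (1,0,3,6,3)_7 → 1⁴ + 0⁴ + 3⁴ + 6⁴ + 3⁴ = 1459
1459 = (4,1,5,3)_7 → 4⁴ + 1⁴ + 5⁴ + 3⁴ = 963
963 = (2,5,4,4)_7 → 2⁴ + 5⁴ + 4⁴ + 4⁴ = 1153
1153 = (3,2,3,5)_7 → 3⁴ + 2⁴ + 3⁴ + 5⁴ = 803
803 = (2,2,2,5)_7 → 2⁴ + 2⁴ + 2⁴ + 5⁴ = 673
673 = (1,6,5,1)_7 → 1⁴ + 6⁴ + 5⁴ + 1⁴ = 1923  — 1923 repeats.
That took 15 steps.

15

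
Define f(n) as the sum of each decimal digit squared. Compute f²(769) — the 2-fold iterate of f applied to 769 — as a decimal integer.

73

769 → 7² + 6² + 9² = 166
166 → 1² + 6² + 6² = 73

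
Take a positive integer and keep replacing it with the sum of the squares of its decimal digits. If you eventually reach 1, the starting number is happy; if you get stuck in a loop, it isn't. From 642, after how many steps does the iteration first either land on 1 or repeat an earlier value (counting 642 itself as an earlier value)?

642 → 6² + 4² + 2² = 36 + 16 + 4 = 56
56 → 5² + 6² = 25 + 36 = 61
61 → 6² + 1² = 36 + 1 = 37
37 → 3² + 7² = 9 + 49 = 58
58 → 5² + 8² = 25 + 64 = 89
89 → 8² + 9² = 64 + 81 = 145
145 → 1² + 4² + 5² = 1 + 16 + 25 = 42
42 → 4² + 2² = 16 + 4 = 20
20 → 2² + 0² = 4 + 0 = 4
4 → 4² = 16
16 → 1² + 6² = 1 + 36 = 37  — 37 repeats.
That took 11 steps.

11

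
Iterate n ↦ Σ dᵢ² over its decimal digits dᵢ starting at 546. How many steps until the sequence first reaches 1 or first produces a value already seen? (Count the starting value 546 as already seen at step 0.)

11

546 → 5² + 4² + 6² = 25 + 16 + 36 = 77
77 → 7² + 7² = 49 + 49 = 98
98 → 9² + 8² = 81 + 64 = 145
145 → 1² + 4² + 5² = 1 + 16 + 25 = 42
42 → 4² + 2² = 16 + 4 = 20
20 → 2² + 0² = 4 + 0 = 4
4 → 4² = 16
16 → 1² + 6² = 1 + 36 = 37
37 → 3² + 7² = 9 + 49 = 58
58 → 5² + 8² = 25 + 64 = 89
89 → 8² + 9² = 64 + 81 = 145  — 145 repeats.
That took 11 steps.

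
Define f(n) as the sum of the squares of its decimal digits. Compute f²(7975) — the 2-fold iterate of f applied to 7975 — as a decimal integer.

20

7975 → 7² + 9² + 7² + 5² = 204
204 → 2² + 0² + 4² = 20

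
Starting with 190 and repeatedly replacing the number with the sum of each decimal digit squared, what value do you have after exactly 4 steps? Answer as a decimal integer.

190 → 1² + 9² + 0² = 1 + 81 + 0 = 82
82 → 8² + 2² = 64 + 4 = 68
68 → 6² + 8² = 36 + 64 = 100
100 → 1² + 0² + 0² = 1 + 0 + 0 = 1

1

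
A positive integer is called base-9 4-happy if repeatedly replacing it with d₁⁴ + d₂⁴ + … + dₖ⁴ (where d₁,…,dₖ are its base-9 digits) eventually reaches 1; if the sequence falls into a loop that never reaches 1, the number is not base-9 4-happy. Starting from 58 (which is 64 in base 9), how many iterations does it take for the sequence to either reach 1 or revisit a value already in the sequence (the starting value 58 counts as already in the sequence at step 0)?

58 = (6,4)_9 → 6⁴ + 4⁴ = 1296 + 256 = 1552
1552 = (2,1,1,4)_9 → 2⁴ + 1⁴ + 1⁴ + 4⁴ = 16 + 1 + 1 + 256 = 274
274 = (3,3,4)_9 → 3⁴ + 3⁴ + 4⁴ = 81 + 81 + 256 = 418
418 = (5,1,4)_9 → 5⁴ + 1⁴ + 4⁴ = 625 + 1 + 256 = 882
882 = (1,1,8,0)_9 → 1⁴ + 1⁴ + 8⁴ + 0⁴ = 1 + 1 + 4096 + 0 = 4098
4098 = (5,5,5,3)_9 → 5⁴ + 5⁴ + 5⁴ + 3⁴ = 625 + 625 + 625 + 81 = 1956
1956 = (2,6,1,3)_9 → 2⁴ + 6⁴ + 1⁴ + 3⁴ = 16 + 1296 + 1 + 81 = 1394
1394 = (1,8,1,8)_9 → 1⁴ + 8⁴ + 1⁴ + 8⁴ = 1 + 4096 + 1 + 4096 = 8194
8194 = (1,2,2,1,4)_9 → 1⁴ + 2⁴ + 2⁴ + 1⁴ + 4⁴ = 1 + 16 + 16 + 1 + 256 = 290
290 = (3,5,2)_9 → 3⁴ + 5⁴ + 2⁴ = 81 + 625 + 16 = 722
722 = (8,8,2)_9 → 8⁴ + 8⁴ + 2⁴ = 4096 + 4096 + 16 = 8208
8208 = (1,2,2,3,0)_9 → 1⁴ + 2⁴ + 2⁴ + 3⁴ + 0⁴ = 1 + 16 + 16 + 81 + 0 = 114
114 = (1,3,6)_9 → 1⁴ + 3⁴ + 6⁴ = 1 + 81 + 1296 = 1378
1378 = (1,8,0,1)_9 → 1⁴ + 8⁴ + 0⁴ + 1⁴ = 1 + 4096 + 0 + 1 = 4098  — 4098 repeats.
That took 14 steps.

14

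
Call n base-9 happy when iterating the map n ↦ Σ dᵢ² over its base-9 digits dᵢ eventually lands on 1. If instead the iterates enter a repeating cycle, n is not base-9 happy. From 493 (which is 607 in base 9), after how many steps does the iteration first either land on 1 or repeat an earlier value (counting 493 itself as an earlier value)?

6

493 = (6,0,7)_9 → 85
85 = (1,0,4)_9 → 17
17 = (1,8)_9 → 65
65 = (7,2)_9 → 53
53 = (5,8)_9 → 89
89 = (1,0,8)_9 → 65  — 65 repeats.
That took 6 steps.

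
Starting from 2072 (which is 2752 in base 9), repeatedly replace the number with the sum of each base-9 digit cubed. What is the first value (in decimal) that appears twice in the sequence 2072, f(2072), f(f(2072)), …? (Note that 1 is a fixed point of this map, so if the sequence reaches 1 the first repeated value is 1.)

980

2072 = (2,7,5,2)_9 → 2³ + 7³ + 5³ + 2³ = 484
484 = (5,8,7)_9 → 5³ + 8³ + 7³ = 980
980 = (1,3,0,8)_9 → 1³ + 3³ + 0³ + 8³ = 540
540 = (6,6,0)_9 → 6³ + 6³ + 0³ = 432
432 = (5,3,0)_9 → 5³ + 3³ + 0³ = 152
152 = (1,7,8)_9 → 1³ + 7³ + 8³ = 856
856 = (1,1,5,1)_9 → 1³ + 1³ + 5³ + 1³ = 128
128 = (1,5,2)_9 → 1³ + 5³ + 2³ = 134
134 = (1,5,8)_9 → 1³ + 5³ + 8³ = 638
638 = (7,7,8)_9 → 7³ + 7³ + 8³ = 1198
1198 = (1,5,7,1)_9 → 1³ + 5³ + 7³ + 1³ = 470
470 = (5,7,2)_9 → 5³ + 7³ + 2³ = 476
476 = (5,7,8)_9 → 5³ + 7³ + 8³ = 980  — 980 already appeared earlier.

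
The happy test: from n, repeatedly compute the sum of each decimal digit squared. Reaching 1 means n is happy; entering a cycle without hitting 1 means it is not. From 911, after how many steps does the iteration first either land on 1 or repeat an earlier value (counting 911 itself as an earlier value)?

11

911 → 9² + 1² + 1² = 83
83 → 8² + 3² = 73
73 → 7² + 3² = 58
58 → 5² + 8² = 89
89 → 8² + 9² = 145
145 → 1² + 4² + 5² = 42
42 → 4² + 2² = 20
20 → 2² + 0² = 4
4 → 4² = 16
16 → 1² + 6² = 37
37 → 3² + 7² = 58  — 58 repeats.
That took 11 steps.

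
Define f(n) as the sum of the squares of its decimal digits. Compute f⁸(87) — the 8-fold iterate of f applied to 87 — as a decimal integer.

89

87 → 8² + 7² = 64 + 49 = 113
113 → 1² + 1² + 3² = 1 + 1 + 9 = 11
11 → 1² + 1² = 1 + 1 = 2
2 → 2² = 4
4 → 4² = 16
16 → 1² + 6² = 1 + 36 = 37
37 → 3² + 7² = 9 + 49 = 58
58 → 5² + 8² = 25 + 64 = 89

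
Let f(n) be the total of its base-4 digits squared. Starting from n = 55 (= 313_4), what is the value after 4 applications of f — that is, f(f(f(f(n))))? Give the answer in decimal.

55 = (3,1,3)_4 → 19
19 = (1,0,3)_4 → 10
10 = (2,2)_4 → 8
8 = (2,0)_4 → 4

4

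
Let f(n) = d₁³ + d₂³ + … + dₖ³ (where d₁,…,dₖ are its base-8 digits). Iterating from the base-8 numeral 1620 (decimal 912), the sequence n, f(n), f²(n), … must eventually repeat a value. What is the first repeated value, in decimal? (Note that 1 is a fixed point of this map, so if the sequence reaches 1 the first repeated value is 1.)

912 = (1,6,2,0)_8 → 225
225 = (3,4,1)_8 → 92
92 = (1,3,4)_8 → 92  — 92 already appeared earlier.

92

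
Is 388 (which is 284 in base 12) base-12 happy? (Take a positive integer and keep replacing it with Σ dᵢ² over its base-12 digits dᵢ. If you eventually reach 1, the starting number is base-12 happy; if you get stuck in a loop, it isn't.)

388 = (2,8,4)_12 → 2² + 8² + 4² = 4 + 64 + 16 = 84
84 = (7,0)_12 → 7² + 0² = 49 + 0 = 49
49 = (4,1)_12 → 4² + 1² = 16 + 1 = 17
17 = (1,5)_12 → 1² + 5² = 1 + 25 = 26
26 = (2,2)_12 → 2² + 2² = 4 + 4 = 8
8 = (8)_12 → 8² = 64
64 = (5,4)_12 → 5² + 4² = 25 + 16 = 41
41 = (3,5)_12 → 3² + 5² = 9 + 25 = 34
34 = (2,10)_12 → 2² + 10² = 4 + 100 = 104
104 = (8,8)_12 → 8² + 8² = 64 + 64 = 128
128 = (10,8)_12 → 10² + 8² = 100 + 64 = 164
164 = (1,1,8)_12 → 1² + 1² + 8² = 1 + 1 + 64 = 66
66 = (5,6)_12 → 5² + 6² = 25 + 36 = 61
61 = (5,1)_12 → 5² + 1² = 25 + 1 = 26  — 26 already seen; the sequence cycles without reaching 1.

not base-12 happy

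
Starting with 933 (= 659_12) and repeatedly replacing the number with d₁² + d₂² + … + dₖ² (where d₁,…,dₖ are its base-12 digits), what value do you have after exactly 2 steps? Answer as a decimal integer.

933 = (6,5,9)_12 → 142
142 = (11,10)_12 → 221

221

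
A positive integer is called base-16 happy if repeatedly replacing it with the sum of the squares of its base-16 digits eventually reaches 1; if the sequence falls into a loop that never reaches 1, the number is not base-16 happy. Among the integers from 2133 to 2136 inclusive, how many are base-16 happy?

2133: 2133 → 114 → 53 → 34 → 8 → 64 → 16 → 1  — base-16 happy
2134: 2134 → 125 → 218 → 269 → 170 → 200 → 208 → 169 → 181 → 146 → 85 → 50 → 13 → 169  — not base-16 happy
2135: 2135 → 138 → 164 → 116 → 65 → 17 → 2 → 4 → 16 → 1  — base-16 happy
2136: 2136 → 153 → 162 → 104 → 100 → 52 → 25 → 82 → 29 → 170 → 200 → 208 → 169 → 181 → 146 → 85 → 50 → 13 → 169  — not base-16 happy
base-16 happy: 2133, 2135

2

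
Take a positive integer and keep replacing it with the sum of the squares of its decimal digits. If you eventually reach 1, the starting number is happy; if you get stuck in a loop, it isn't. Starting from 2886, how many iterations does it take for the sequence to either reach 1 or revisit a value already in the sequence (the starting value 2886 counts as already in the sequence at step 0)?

2886 → 2² + 8² + 8² + 6² = 4 + 64 + 64 + 36 = 168
168 → 1² + 6² + 8² = 1 + 36 + 64 = 101
101 → 1² + 0² + 1² = 1 + 0 + 1 = 2
2 → 2² = 4
4 → 4² = 16
16 → 1² + 6² = 1 + 36 = 37
37 → 3² + 7² = 9 + 49 = 58
58 → 5² + 8² = 25 + 64 = 89
89 → 8² + 9² = 64 + 81 = 145
145 → 1² + 4² + 5² = 1 + 16 + 25 = 42
42 → 4² + 2² = 16 + 4 = 20
20 → 2² + 0² = 4 + 0 = 4  — 4 repeats.
That took 12 steps.

12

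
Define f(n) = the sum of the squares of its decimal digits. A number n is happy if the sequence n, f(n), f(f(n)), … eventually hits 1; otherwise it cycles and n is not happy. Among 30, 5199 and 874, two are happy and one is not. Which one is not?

30

30: 30 → 9 → 81 → 65 → 61 → 37 → 58 → 89 → 145 → 42 → 20 → 4 → 16 → 37  — repeats 37 (not happy)
5199: 5199 → 188 → 129 → 86 → 100 → 1  — reaches 1 (happy)
874: 874 → 129 → 86 → 100 → 1  — reaches 1 (happy)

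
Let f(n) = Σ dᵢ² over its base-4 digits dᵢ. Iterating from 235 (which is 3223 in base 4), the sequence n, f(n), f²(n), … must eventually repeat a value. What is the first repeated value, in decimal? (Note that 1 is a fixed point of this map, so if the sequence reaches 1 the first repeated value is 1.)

235 = (3,2,2,3)_4 → 26
26 = (1,2,2)_4 → 9
9 = (2,1)_4 → 5
5 = (1,1)_4 → 2
2 = (2)_4 → 4
4 = (1,0)_4 → 1  — reached the fixed point 1.
1 → 1, so 1 is the first repeated value.

1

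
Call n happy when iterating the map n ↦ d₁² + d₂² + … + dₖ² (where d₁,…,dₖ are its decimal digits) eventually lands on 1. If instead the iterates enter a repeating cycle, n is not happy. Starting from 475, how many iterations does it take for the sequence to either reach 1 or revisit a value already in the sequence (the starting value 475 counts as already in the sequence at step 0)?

475 → 4² + 7² + 5² = 90
90 → 9² + 0² = 81
81 → 8² + 1² = 65
65 → 6² + 5² = 61
61 → 6² + 1² = 37
37 → 3² + 7² = 58
58 → 5² + 8² = 89
89 → 8² + 9² = 145
145 → 1² + 4² + 5² = 42
42 → 4² + 2² = 20
20 → 2² + 0² = 4
4 → 4² = 16
16 → 1² + 6² = 37  — 37 repeats.
That took 13 steps.

13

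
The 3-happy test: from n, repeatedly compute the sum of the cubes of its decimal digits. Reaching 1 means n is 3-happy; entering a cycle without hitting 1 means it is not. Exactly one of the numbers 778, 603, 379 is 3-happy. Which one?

778

778: 778 → 1198 → 1243 → 100 → 1  — reaches 1 (3-happy)
603: 603 → 243 → 99 → 1458 → 702 → 351 → 153 → 153  — repeats 153 (not 3-happy)
379: 379 → 1099 → 1459 → 919 → 1459  — repeats 1459 (not 3-happy)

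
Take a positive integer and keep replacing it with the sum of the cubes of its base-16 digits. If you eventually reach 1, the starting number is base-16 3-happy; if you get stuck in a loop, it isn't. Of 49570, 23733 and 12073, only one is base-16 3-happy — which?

12073

49570: 49570 → 2737 → 2332 → 2458 → 2458  — repeats 2458 (not base-16 3-happy)
23733: 23733 → 3309 → 6669 → 3198 → 4815 → 5112 → 3915 → 4770 → 1017 → 4131 → 36 → 72 → 576 → 72  — repeats 72 (not base-16 3-happy)
12073: 12073 → 4120 → 514 → 16 → 1  — reaches 1 (base-16 3-happy)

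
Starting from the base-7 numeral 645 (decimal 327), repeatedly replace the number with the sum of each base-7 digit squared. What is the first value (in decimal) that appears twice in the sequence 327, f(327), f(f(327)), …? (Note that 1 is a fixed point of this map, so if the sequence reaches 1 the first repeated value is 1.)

17

327 = (6,4,5)_7 → 6² + 4² + 5² = 77
77 = (1,4,0)_7 → 1² + 4² + 0² = 17
17 = (2,3)_7 → 2² + 3² = 13
13 = (1,6)_7 → 1² + 6² = 37
37 = (5,2)_7 → 5² + 2² = 29
29 = (4,1)_7 → 4² + 1² = 17  — 17 already appeared earlier.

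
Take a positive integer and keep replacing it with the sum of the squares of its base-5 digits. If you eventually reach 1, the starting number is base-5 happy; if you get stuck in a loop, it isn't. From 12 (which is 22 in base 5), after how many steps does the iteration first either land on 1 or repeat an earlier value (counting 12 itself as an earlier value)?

12 = (2,2)_5 → 2² + 2² = 4 + 4 = 8
8 = (1,3)_5 → 1² + 3² = 1 + 9 = 10
10 = (2,0)_5 → 2² + 0² = 4 + 0 = 4
4 = (4)_5 → 4² = 16
16 = (3,1)_5 → 3² + 1² = 9 + 1 = 10  — 10 repeats.
That took 5 steps.

5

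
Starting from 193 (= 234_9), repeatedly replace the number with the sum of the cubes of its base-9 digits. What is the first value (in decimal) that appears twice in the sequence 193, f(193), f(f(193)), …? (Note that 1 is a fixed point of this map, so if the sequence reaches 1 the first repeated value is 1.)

193 = (2,3,4)_9 → 2³ + 3³ + 4³ = 99
99 = (1,2,0)_9 → 1³ + 2³ + 0³ = 9
9 = (1,0)_9 → 1³ + 0³ = 1  — reached the fixed point 1.
1 → 1, so 1 is the first repeated value.

1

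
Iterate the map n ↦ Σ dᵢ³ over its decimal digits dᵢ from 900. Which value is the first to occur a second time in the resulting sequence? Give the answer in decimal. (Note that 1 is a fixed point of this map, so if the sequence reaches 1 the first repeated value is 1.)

900 → 9³ + 0³ + 0³ = 729 + 0 + 0 = 729
729 → 7³ + 2³ + 9³ = 343 + 8 + 729 = 1080
1080 → 1³ + 0³ + 8³ + 0³ = 1 + 0 + 512 + 0 = 513
513 → 5³ + 1³ + 3³ = 125 + 1 + 27 = 153
153 → 1³ + 5³ + 3³ = 1 + 125 + 27 = 153  — 153 already appeared earlier.

153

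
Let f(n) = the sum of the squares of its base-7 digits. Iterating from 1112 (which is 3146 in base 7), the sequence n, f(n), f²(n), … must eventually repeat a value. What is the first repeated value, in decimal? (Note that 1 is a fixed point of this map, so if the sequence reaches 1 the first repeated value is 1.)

10

1112 = (3,1,4,6)_7 → 3² + 1² + 4² + 6² = 9 + 1 + 16 + 36 = 62
62 = (1,1,6)_7 → 1² + 1² + 6² = 1 + 1 + 36 = 38
38 = (5,3)_7 → 5² + 3² = 25 + 9 = 34
34 = (4,6)_7 → 4² + 6² = 16 + 36 = 52
52 = (1,0,3)_7 → 1² + 0² + 3² = 1 + 0 + 9 = 10
10 = (1,3)_7 → 1² + 3² = 1 + 9 = 10  — 10 already appeared earlier.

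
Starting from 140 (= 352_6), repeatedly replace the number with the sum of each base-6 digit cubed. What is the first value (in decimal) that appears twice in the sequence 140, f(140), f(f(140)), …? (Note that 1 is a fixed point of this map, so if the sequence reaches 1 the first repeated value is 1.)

140 = (3,5,2)_6 → 3³ + 5³ + 2³ = 160
160 = (4,2,4)_6 → 4³ + 2³ + 4³ = 136
136 = (3,4,4)_6 → 3³ + 4³ + 4³ = 155
155 = (4,1,5)_6 → 4³ + 1³ + 5³ = 190
190 = (5,1,4)_6 → 5³ + 1³ + 4³ = 190  — 190 already appeared earlier.

190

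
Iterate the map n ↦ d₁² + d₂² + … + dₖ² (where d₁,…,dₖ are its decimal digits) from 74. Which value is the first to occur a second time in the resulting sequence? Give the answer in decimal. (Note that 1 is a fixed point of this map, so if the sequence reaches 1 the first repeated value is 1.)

37

74 → 7² + 4² = 49 + 16 = 65
65 → 6² + 5² = 36 + 25 = 61
61 → 6² + 1² = 36 + 1 = 37
37 → 3² + 7² = 9 + 49 = 58
58 → 5² + 8² = 25 + 64 = 89
89 → 8² + 9² = 64 + 81 = 145
145 → 1² + 4² + 5² = 1 + 16 + 25 = 42
42 → 4² + 2² = 16 + 4 = 20
20 → 2² + 0² = 4 + 0 = 4
4 → 4² = 16
16 → 1² + 6² = 1 + 36 = 37  — 37 already appeared earlier.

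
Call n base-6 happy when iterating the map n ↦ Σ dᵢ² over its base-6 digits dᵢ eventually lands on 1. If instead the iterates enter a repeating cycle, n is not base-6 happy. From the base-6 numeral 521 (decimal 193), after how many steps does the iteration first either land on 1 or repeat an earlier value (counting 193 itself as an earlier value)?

193 = (5,2,1)_6 → 5² + 2² + 1² = 30
30 = (5,0)_6 → 5² + 0² = 25
25 = (4,1)_6 → 4² + 1² = 17
17 = (2,5)_6 → 2² + 5² = 29
29 = (4,5)_6 → 4² + 5² = 41
41 = (1,0,5)_6 → 1² + 0² + 5² = 26
26 = (4,2)_6 → 4² + 2² = 20
20 = (3,2)_6 → 3² + 2² = 13
13 = (2,1)_6 → 2² + 1² = 5
5 = (5)_6 → 5² = 25  — 25 repeats.
That took 10 steps.

10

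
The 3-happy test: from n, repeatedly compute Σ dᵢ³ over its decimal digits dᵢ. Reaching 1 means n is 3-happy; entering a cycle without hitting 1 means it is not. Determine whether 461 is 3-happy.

461 → 281
281 → 521
521 → 134
134 → 92
92 → 737
737 → 713
713 → 371
371 → 371  — 371 already seen; the sequence cycles without reaching 1.

not 3-happy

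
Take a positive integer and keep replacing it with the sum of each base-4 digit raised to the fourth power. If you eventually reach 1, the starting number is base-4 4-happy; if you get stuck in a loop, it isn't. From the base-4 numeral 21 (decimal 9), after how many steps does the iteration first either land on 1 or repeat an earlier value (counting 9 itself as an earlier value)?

9 = (2,1)_4 → 2⁴ + 1⁴ = 17
17 = (1,0,1)_4 → 1⁴ + 0⁴ + 1⁴ = 2
2 = (2)_4 → 2⁴ = 16
16 = (1,0,0)_4 → 1⁴ + 0⁴ + 0⁴ = 1  — reached 1.
That took 4 steps.

4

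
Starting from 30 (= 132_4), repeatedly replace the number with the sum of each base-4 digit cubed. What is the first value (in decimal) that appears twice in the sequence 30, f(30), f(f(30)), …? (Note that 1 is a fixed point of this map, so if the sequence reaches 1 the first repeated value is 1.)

30 = (1,3,2)_4 → 1³ + 3³ + 2³ = 1 + 27 + 8 = 36
36 = (2,1,0)_4 → 2³ + 1³ + 0³ = 8 + 1 + 0 = 9
9 = (2,1)_4 → 2³ + 1³ = 8 + 1 = 9  — 9 already appeared earlier.

9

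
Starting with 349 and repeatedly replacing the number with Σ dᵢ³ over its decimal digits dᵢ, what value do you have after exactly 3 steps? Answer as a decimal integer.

349 → 3³ + 4³ + 9³ = 820
820 → 8³ + 2³ + 0³ = 520
520 → 5³ + 2³ + 0³ = 133

133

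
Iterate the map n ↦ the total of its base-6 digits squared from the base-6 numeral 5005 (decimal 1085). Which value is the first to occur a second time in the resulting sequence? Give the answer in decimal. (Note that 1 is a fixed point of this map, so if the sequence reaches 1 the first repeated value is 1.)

1085 = (5,0,0,5)_6 → 5² + 0² + 0² + 5² = 50
50 = (1,2,2)_6 → 1² + 2² + 2² = 9
9 = (1,3)_6 → 1² + 3² = 10
10 = (1,4)_6 → 1² + 4² = 17
17 = (2,5)_6 → 2² + 5² = 29
29 = (4,5)_6 → 4² + 5² = 41
41 = (1,0,5)_6 → 1² + 0² + 5² = 26
26 = (4,2)_6 → 4² + 2² = 20
20 = (3,2)_6 → 3² + 2² = 13
13 = (2,1)_6 → 2² + 1² = 5
5 = (5)_6 → 5² = 25
25 = (4,1)_6 → 4² + 1² = 17  — 17 already appeared earlier.

17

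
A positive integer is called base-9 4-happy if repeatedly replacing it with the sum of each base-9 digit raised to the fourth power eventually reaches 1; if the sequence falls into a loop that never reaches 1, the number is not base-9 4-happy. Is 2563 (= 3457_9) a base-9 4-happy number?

base-9 4-happy

2563 = (3,4,5,7)_9 → 3⁴ + 4⁴ + 5⁴ + 7⁴ = 3363
3363 = (4,5,4,6)_9 → 4⁴ + 5⁴ + 4⁴ + 6⁴ = 2433
2433 = (3,3,0,3)_9 → 3⁴ + 3⁴ + 0⁴ + 3⁴ = 243
243 = (3,0,0)_9 → 3⁴ + 0⁴ + 0⁴ = 81
81 = (1,0,0)_9 → 1⁴ + 0⁴ + 0⁴ = 1  — reached 1.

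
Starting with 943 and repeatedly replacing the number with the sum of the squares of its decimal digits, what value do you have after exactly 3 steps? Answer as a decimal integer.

943 → 106
106 → 37
37 → 58

58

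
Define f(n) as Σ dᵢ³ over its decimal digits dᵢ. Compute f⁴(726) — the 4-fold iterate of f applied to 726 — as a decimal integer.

726 → 7³ + 2³ + 6³ = 567
567 → 5³ + 6³ + 7³ = 684
684 → 6³ + 8³ + 4³ = 792
792 → 7³ + 9³ + 2³ = 1080

1080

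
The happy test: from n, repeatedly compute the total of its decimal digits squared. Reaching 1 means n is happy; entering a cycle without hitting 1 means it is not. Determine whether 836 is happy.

836 → 8² + 3² + 6² = 64 + 9 + 36 = 109
109 → 1² + 0² + 9² = 1 + 0 + 81 = 82
82 → 8² + 2² = 64 + 4 = 68
68 → 6² + 8² = 36 + 64 = 100
100 → 1² + 0² + 0² = 1 + 0 + 0 = 1  — reached 1.

happy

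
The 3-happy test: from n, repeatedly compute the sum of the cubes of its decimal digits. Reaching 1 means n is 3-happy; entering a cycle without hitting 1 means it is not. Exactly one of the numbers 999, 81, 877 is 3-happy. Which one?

877

999: 999 → 2187 → 864 → 792 → 1080 → 513 → 153 → 153  — repeats 153 (not 3-happy)
81: 81 → 513 → 153 → 153  — repeats 153 (not 3-happy)
877: 877 → 1198 → 1243 → 100 → 1  — reaches 1 (3-happy)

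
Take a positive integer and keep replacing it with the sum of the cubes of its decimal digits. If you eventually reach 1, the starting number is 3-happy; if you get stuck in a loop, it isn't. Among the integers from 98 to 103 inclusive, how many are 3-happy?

1

98: 98 → 1241 → 74 → 407 → 407  — not 3-happy
99: 99 → 1458 → 702 → 351 → 153 → 153  — not 3-happy
100: 100 → 1  — 3-happy
101: 101 → 2 → 8 → 512 → 134 → 92 → 737 → 713 → 371 → 371  — not 3-happy
102: 102 → 9 → 729 → 1080 → 513 → 153 → 153  — not 3-happy
103: 103 → 28 → 520 → 133 → 55 → 250 → 133  — not 3-happy
3-happy: 100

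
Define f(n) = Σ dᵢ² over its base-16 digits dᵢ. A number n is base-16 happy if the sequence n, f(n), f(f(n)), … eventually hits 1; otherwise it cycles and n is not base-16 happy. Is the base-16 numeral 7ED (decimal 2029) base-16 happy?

base-16 happy

2029 = (7,14,13)_16 → 7² + 14² + 13² = 414
414 = (1,9,14)_16 → 1² + 9² + 14² = 278
278 = (1,1,6)_16 → 1² + 1² + 6² = 38
38 = (2,6)_16 → 2² + 6² = 40
40 = (2,8)_16 → 2² + 8² = 68
68 = (4,4)_16 → 4² + 4² = 32
32 = (2,0)_16 → 2² + 0² = 4
4 = (4)_16 → 4² = 16
16 = (1,0)_16 → 1² + 0² = 1  — reached 1.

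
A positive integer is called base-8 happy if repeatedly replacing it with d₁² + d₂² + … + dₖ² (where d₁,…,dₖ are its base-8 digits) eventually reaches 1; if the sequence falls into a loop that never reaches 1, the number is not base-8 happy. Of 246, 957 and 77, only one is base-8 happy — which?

246: 246 → 81 → 6 → 36 → 32 → 16 → 4 → 16  — repeats 16 (not base-8 happy)
957: 957 → 111 → 75 → 11 → 10 → 5 → 25 → 10  — repeats 10 (not base-8 happy)
77: 77 → 27 → 18 → 8 → 1  — reaches 1 (base-8 happy)

77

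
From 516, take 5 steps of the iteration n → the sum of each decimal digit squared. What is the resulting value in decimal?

58

516 → 5² + 1² + 6² = 25 + 1 + 36 = 62
62 → 6² + 2² = 36 + 4 = 40
40 → 4² + 0² = 16 + 0 = 16
16 → 1² + 6² = 1 + 36 = 37
37 → 3² + 7² = 9 + 49 = 58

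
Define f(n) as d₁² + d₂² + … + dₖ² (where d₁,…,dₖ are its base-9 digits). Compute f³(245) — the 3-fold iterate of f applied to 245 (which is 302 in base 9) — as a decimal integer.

65

245 = (3,0,2)_9 → 3² + 0² + 2² = 13
13 = (1,4)_9 → 1² + 4² = 17
17 = (1,8)_9 → 1² + 8² = 65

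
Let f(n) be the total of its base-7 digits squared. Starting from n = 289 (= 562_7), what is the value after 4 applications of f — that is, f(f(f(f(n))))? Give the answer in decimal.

289 = (5,6,2)_7 → 5² + 6² + 2² = 65
65 = (1,2,2)_7 → 1² + 2² + 2² = 9
9 = (1,2)_7 → 1² + 2² = 5
5 = (5)_7 → 5² = 25

25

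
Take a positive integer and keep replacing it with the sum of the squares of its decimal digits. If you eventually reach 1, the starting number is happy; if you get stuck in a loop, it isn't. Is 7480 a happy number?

happy

7480 → 129
129 → 86
86 → 100
100 → 1  — reached 1.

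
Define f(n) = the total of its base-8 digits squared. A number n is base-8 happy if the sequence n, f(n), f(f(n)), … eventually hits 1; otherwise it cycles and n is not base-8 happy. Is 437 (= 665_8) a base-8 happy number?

base-8 happy

437 = (6,6,5)_8 → 6² + 6² + 5² = 36 + 36 + 25 = 97
97 = (1,4,1)_8 → 1² + 4² + 1² = 1 + 16 + 1 = 18
18 = (2,2)_8 → 2² + 2² = 4 + 4 = 8
8 = (1,0)_8 → 1² + 0² = 1 + 0 = 1  — reached 1.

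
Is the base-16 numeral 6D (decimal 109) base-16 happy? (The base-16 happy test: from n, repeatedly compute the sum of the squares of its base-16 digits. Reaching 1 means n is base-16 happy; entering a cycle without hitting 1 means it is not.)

109 = (6,13)_16 → 6² + 13² = 205
205 = (12,13)_16 → 12² + 13² = 313
313 = (1,3,9)_16 → 1² + 3² + 9² = 91
91 = (5,11)_16 → 5² + 11² = 146
146 = (9,2)_16 → 9² + 2² = 85
85 = (5,5)_16 → 5² + 5² = 50
50 = (3,2)_16 → 3² + 2² = 13
13 = (13)_16 → 13² = 169
169 = (10,9)_16 → 10² + 9² = 181
181 = (11,5)_16 → 11² + 5² = 146  — 146 already seen; the sequence cycles without reaching 1.

not base-16 happy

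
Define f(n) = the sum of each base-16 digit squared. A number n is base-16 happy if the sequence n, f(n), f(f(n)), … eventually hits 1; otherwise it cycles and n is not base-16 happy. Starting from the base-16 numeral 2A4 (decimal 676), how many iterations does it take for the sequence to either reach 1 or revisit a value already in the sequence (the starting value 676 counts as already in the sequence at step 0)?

9

676 = (2,10,4)_16 → 2² + 10² + 4² = 4 + 100 + 16 = 120
120 = (7,8)_16 → 7² + 8² = 49 + 64 = 113
113 = (7,1)_16 → 7² + 1² = 49 + 1 = 50
50 = (3,2)_16 → 3² + 2² = 9 + 4 = 13
13 = (13)_16 → 13² = 169
169 = (10,9)_16 → 10² + 9² = 100 + 81 = 181
181 = (11,5)_16 → 11² + 5² = 121 + 25 = 146
146 = (9,2)_16 → 9² + 2² = 81 + 4 = 85
85 = (5,5)_16 → 5² + 5² = 25 + 25 = 50  — 50 repeats.
That took 9 steps.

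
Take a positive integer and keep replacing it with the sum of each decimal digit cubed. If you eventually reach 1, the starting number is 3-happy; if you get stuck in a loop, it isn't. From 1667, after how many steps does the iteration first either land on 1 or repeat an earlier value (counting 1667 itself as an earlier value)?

1667 → 1³ + 6³ + 6³ + 7³ = 776
776 → 7³ + 7³ + 6³ = 902
902 → 9³ + 0³ + 2³ = 737
737 → 7³ + 3³ + 7³ = 713
713 → 7³ + 1³ + 3³ = 371
371 → 3³ + 7³ + 1³ = 371  — 371 repeats.
That took 6 steps.

6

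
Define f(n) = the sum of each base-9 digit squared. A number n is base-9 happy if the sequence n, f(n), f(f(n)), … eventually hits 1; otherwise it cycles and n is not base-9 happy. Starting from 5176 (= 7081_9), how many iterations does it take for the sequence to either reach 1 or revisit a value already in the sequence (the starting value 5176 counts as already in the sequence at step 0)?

5176 = (7,0,8,1)_9 → 7² + 0² + 8² + 1² = 49 + 0 + 64 + 1 = 114
114 = (1,3,6)_9 → 1² + 3² + 6² = 1 + 9 + 36 = 46
46 = (5,1)_9 → 5² + 1² = 25 + 1 = 26
26 = (2,8)_9 → 2² + 8² = 4 + 64 = 68
68 = (7,5)_9 → 7² + 5² = 49 + 25 = 74
74 = (8,2)_9 → 8² + 2² = 64 + 4 = 68  — 68 repeats.
That took 6 steps.

6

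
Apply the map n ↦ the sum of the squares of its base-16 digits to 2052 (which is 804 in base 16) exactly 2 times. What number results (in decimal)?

2052 = (8,0,4)_16 → 8² + 0² + 4² = 64 + 0 + 16 = 80
80 = (5,0)_16 → 5² + 0² = 25 + 0 = 25

25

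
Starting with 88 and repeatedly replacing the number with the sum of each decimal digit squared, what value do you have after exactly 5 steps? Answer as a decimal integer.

26

88 → 8² + 8² = 64 + 64 = 128
128 → 1² + 2² + 8² = 1 + 4 + 64 = 69
69 → 6² + 9² = 36 + 81 = 117
117 → 1² + 1² + 7² = 1 + 1 + 49 = 51
51 → 5² + 1² = 25 + 1 = 26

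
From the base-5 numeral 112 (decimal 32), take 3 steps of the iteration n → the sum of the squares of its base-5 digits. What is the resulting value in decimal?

32 = (1,1,2)_5 → 1² + 1² + 2² = 6
6 = (1,1)_5 → 1² + 1² = 2
2 = (2)_5 → 2² = 4

4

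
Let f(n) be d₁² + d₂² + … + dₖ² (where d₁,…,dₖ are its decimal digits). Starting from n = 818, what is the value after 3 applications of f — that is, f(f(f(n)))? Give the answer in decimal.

100

818 → 8² + 1² + 8² = 129
129 → 1² + 2² + 9² = 86
86 → 8² + 6² = 100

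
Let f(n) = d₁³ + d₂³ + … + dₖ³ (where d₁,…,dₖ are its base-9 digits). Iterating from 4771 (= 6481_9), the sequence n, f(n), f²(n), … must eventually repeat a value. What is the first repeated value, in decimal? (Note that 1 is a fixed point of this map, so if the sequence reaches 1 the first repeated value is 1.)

4771 = (6,4,8,1)_9 → 6³ + 4³ + 8³ + 1³ = 793
793 = (1,0,7,1)_9 → 1³ + 0³ + 7³ + 1³ = 345
345 = (4,2,3)_9 → 4³ + 2³ + 3³ = 99
99 = (1,2,0)_9 → 1³ + 2³ + 0³ = 9
9 = (1,0)_9 → 1³ + 0³ = 1  — reached the fixed point 1.
1 → 1, so 1 is the first repeated value.

1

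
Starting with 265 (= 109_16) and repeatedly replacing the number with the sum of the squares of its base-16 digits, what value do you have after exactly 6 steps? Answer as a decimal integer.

169

265 = (1,0,9)_16 → 1² + 0² + 9² = 82
82 = (5,2)_16 → 5² + 2² = 29
29 = (1,13)_16 → 1² + 13² = 170
170 = (10,10)_16 → 10² + 10² = 200
200 = (12,8)_16 → 12² + 8² = 208
208 = (13,0)_16 → 13² + 0² = 169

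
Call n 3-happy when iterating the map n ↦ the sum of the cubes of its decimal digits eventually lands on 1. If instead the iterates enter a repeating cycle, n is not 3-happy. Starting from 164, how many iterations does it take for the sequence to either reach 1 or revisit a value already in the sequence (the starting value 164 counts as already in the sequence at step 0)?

164 → 1³ + 6³ + 4³ = 281
281 → 2³ + 8³ + 1³ = 521
521 → 5³ + 2³ + 1³ = 134
134 → 1³ + 3³ + 4³ = 92
92 → 9³ + 2³ = 737
737 → 7³ + 3³ + 7³ = 713
713 → 7³ + 1³ + 3³ = 371
371 → 3³ + 7³ + 1³ = 371  — 371 repeats.
That took 8 steps.

8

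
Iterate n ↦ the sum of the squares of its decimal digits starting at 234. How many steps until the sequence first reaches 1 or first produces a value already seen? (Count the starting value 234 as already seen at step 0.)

234 → 2² + 3² + 4² = 4 + 9 + 16 = 29
29 → 2² + 9² = 4 + 81 = 85
85 → 8² + 5² = 64 + 25 = 89
89 → 8² + 9² = 64 + 81 = 145
145 → 1² + 4² + 5² = 1 + 16 + 25 = 42
42 → 4² + 2² = 16 + 4 = 20
20 → 2² + 0² = 4 + 0 = 4
4 → 4² = 16
16 → 1² + 6² = 1 + 36 = 37
37 → 3² + 7² = 9 + 49 = 58
58 → 5² + 8² = 25 + 64 = 89  — 89 repeats.
That took 11 steps.

11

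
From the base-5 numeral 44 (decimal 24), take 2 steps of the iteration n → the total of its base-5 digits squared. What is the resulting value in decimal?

6

24 = (4,4)_5 → 32
32 = (1,1,2)_5 → 6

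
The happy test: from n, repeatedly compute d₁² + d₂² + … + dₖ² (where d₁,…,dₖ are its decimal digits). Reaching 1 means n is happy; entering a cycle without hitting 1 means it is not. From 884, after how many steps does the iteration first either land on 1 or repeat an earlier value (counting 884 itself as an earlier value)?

884 → 144
144 → 33
33 → 18
18 → 65
65 → 61
61 → 37
37 → 58
58 → 89
89 → 145
145 → 42
42 → 20
20 → 4
4 → 16
16 → 37  — 37 repeats.
That took 14 steps.

14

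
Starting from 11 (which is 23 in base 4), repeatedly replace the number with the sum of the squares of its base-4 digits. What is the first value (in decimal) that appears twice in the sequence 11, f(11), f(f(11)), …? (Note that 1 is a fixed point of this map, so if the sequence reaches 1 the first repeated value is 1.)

11 = (2,3)_4 → 2² + 3² = 4 + 9 = 13
13 = (3,1)_4 → 3² + 1² = 9 + 1 = 10
10 = (2,2)_4 → 2² + 2² = 4 + 4 = 8
8 = (2,0)_4 → 2² + 0² = 4 + 0 = 4
4 = (1,0)_4 → 1² + 0² = 1 + 0 = 1  — reached the fixed point 1.
1 → 1, so 1 is the first repeated value.

1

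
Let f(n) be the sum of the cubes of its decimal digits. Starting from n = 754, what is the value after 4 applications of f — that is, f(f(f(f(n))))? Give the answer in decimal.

754 → 7³ + 5³ + 4³ = 343 + 125 + 64 = 532
532 → 5³ + 3³ + 2³ = 125 + 27 + 8 = 160
160 → 1³ + 6³ + 0³ = 1 + 216 + 0 = 217
217 → 2³ + 1³ + 7³ = 8 + 1 + 343 = 352

352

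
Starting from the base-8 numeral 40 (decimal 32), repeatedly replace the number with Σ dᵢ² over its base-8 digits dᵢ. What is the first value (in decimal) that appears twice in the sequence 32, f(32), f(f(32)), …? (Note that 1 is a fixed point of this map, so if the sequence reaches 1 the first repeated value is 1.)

32 = (4,0)_8 → 4² + 0² = 16
16 = (2,0)_8 → 2² + 0² = 4
4 = (4)_8 → 4² = 16  — 16 already appeared earlier.

16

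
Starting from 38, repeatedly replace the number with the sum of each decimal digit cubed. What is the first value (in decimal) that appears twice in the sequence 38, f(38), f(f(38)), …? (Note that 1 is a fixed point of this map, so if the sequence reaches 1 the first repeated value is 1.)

38 → 3³ + 8³ = 27 + 512 = 539
539 → 5³ + 3³ + 9³ = 125 + 27 + 729 = 881
881 → 8³ + 8³ + 1³ = 512 + 512 + 1 = 1025
1025 → 1³ + 0³ + 2³ + 5³ = 1 + 0 + 8 + 125 = 134
134 → 1³ + 3³ + 4³ = 1 + 27 + 64 = 92
92 → 9³ + 2³ = 729 + 8 = 737
737 → 7³ + 3³ + 7³ = 343 + 27 + 343 = 713
713 → 7³ + 1³ + 3³ = 343 + 1 + 27 = 371
371 → 3³ + 7³ + 1³ = 27 + 343 + 1 = 371  — 371 already appeared earlier.

371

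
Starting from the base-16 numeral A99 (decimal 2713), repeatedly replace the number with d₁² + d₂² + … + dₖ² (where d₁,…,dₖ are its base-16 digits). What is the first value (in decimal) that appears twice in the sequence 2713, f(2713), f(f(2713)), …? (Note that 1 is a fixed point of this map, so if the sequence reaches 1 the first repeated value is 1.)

169

2713 = (10,9,9)_16 → 262
262 = (1,0,6)_16 → 37
37 = (2,5)_16 → 29
29 = (1,13)_16 → 170
170 = (10,10)_16 → 200
200 = (12,8)_16 → 208
208 = (13,0)_16 → 169
169 = (10,9)_16 → 181
181 = (11,5)_16 → 146
146 = (9,2)_16 → 85
85 = (5,5)_16 → 50
50 = (3,2)_16 → 13
13 = (13)_16 → 169  — 169 already appeared earlier.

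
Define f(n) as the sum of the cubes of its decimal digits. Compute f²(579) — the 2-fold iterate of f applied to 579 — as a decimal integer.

1074

579 → 5³ + 7³ + 9³ = 125 + 343 + 729 = 1197
1197 → 1³ + 1³ + 9³ + 7³ = 1 + 1 + 729 + 343 = 1074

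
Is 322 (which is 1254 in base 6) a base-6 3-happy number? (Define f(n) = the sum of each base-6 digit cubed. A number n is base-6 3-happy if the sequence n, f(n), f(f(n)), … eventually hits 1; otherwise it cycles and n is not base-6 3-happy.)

not base-6 3-happy

322 = (1,2,5,4)_6 → 1³ + 2³ + 5³ + 4³ = 198
198 = (5,3,0)_6 → 5³ + 3³ + 0³ = 152
152 = (4,1,2)_6 → 4³ + 1³ + 2³ = 73
73 = (2,0,1)_6 → 2³ + 0³ + 1³ = 9
9 = (1,3)_6 → 1³ + 3³ = 28
28 = (4,4)_6 → 4³ + 4³ = 128
128 = (3,3,2)_6 → 3³ + 3³ + 2³ = 62
62 = (1,4,2)_6 → 1³ + 4³ + 2³ = 73  — 73 already seen; the sequence cycles without reaching 1.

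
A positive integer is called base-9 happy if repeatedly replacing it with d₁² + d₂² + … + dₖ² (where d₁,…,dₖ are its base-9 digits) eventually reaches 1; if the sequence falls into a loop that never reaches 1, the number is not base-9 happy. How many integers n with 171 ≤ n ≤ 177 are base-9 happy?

171: 171 → 5 → 25 → 53 → 89 → 65 → 53  (repeats 53)
172: 172 → 6 → 36 → 16 → 50 → 50  (repeats 50)
173: 173 → 9 → 1  (reaches 1)
174: 174 → 14 → 26 → 68 → 74 → 68  (repeats 68)
175: 175 → 21 → 13 → 17 → 65 → 53 → 89 → 65  (repeats 65)
176: 176 → 30 → 18 → 4 → 16 → 50 → 50  (repeats 50)
177: 177 → 41 → 41  (repeats 41)
base-9 happy: 173

1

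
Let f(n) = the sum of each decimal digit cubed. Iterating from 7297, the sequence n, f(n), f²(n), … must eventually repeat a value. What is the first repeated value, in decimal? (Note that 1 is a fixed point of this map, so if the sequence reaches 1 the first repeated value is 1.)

7297 → 7³ + 2³ + 9³ + 7³ = 343 + 8 + 729 + 343 = 1423
1423 → 1³ + 4³ + 2³ + 3³ = 1 + 64 + 8 + 27 = 100
100 → 1³ + 0³ + 0³ = 1 + 0 + 0 = 1  — reached the fixed point 1.
1 → 1, so 1 is the first repeated value.

1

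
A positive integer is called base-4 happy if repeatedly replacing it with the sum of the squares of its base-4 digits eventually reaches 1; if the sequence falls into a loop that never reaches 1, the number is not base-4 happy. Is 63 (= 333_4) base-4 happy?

63 = (3,3,3)_4 → 3² + 3² + 3² = 27
27 = (1,2,3)_4 → 1² + 2² + 3² = 14
14 = (3,2)_4 → 3² + 2² = 13
13 = (3,1)_4 → 3² + 1² = 10
10 = (2,2)_4 → 2² + 2² = 8
8 = (2,0)_4 → 2² + 0² = 4
4 = (1,0)_4 → 1² + 0² = 1  — reached 1.

base-4 happy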